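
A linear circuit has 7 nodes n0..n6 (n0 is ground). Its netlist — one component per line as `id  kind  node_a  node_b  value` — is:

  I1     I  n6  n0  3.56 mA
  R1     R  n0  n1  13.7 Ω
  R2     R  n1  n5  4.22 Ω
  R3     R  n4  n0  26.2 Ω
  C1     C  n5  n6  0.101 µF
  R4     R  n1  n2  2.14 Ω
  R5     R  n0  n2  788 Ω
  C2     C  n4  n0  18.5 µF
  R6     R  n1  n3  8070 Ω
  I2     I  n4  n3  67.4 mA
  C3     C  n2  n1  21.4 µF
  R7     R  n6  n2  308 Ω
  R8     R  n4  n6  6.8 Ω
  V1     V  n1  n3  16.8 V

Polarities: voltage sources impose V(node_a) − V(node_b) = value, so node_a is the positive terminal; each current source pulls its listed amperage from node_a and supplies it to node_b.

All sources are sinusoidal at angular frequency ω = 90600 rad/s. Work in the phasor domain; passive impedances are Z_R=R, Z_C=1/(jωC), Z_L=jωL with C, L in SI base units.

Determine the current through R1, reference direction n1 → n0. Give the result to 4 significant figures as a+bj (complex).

Element admittances at ω=90600 rad/s:
  I1: injects 0.00356 A into n0 (from n6)
  Y(R1) = 0.07299+0.000j S between n0,n1
  Y(R2) = 0.2370+0.000j S between n1,n5
  Y(R3) = 0.03817+0.000j S between n4,n0
  Y(C1) = 0.000+0.009151j S between n5,n6
  Y(R4) = 0.4673+0.000j S between n1,n2
  Y(R5) = 0.001269+0.000j S between n0,n2
  Y(C2) = 0.000+1.676j S between n4,n0
  Y(R6) = 0.0001239+0.000j S between n1,n3
  I2: injects 0.0674 A into n3 (from n4)
  Y(C3) = 0.000+1.939j S between n2,n1
  Y(R7) = 0.003247+0.000j S between n6,n2
  Y(R8) = 0.1471+0.000j S between n4,n6
  V1: constraint V(n1)−V(n3) = 16.8
Assemble and solve the 7×7 MNA system:
  V(n1)=0.8449-0.09398j  V(n2)=0.8448-0.09205j  V(n3)=-15.96-0.09398j  V(n4)=0.003260+0.03963j  V(n5)=0.8367-0.1259j  V(n6)=0.01072+0.08707j
  i(V1)=-0.06948+0.000j

0.06167-0.006860j A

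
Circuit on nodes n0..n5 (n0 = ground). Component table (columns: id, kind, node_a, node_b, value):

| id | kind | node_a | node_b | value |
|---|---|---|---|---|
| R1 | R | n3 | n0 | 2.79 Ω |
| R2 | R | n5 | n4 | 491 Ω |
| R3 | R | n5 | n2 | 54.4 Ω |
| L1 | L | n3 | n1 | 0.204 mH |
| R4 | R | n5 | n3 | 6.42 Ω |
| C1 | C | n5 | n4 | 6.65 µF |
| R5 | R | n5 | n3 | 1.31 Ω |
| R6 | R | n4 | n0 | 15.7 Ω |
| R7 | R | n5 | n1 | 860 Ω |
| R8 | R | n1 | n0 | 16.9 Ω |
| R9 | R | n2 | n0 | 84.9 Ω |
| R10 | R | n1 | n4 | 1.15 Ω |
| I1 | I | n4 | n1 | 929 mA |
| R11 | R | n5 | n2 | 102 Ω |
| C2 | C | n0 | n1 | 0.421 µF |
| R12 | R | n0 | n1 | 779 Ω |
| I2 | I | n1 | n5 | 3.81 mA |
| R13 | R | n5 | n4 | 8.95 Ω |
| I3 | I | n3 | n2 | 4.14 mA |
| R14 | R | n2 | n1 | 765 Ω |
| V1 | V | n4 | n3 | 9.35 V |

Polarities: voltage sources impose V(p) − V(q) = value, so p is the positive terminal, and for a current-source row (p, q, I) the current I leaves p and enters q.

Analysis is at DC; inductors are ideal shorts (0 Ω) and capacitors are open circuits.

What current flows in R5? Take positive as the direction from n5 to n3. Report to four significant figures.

Element admittances at DC:
  Y(R1) = 0.3584 S between n3,n0
  Y(R2) = 0.002037 S between n5,n4
  Y(R3) = 0.01838 S between n5,n2
  L1: short n3↔n1 (DC inductor)
  Y(R4) = 0.1558 S between n5,n3
  Y(C1) = 0.000 S between n5,n4
  Y(R5) = 0.7634 S between n5,n3
  Y(R6) = 0.06369 S between n4,n0
  Y(R7) = 0.001163 S between n5,n1
  Y(R8) = 0.05917 S between n1,n0
  Y(R9) = 0.01178 S between n2,n0
  Y(R10) = 0.8696 S between n1,n4
  I1: injects 0.929 A into n1 (from n4)
  Y(R11) = 0.009804 S between n5,n2
  Y(C2) = 0.000 S between n0,n1
  Y(R12) = 0.001284 S between n0,n1
  I2: injects 0.00381 A into n5 (from n1)
  Y(R13) = 0.1117 S between n5,n4
  I3: injects 0.00414 A into n2 (from n3)
  Y(R14) = 0.001307 S between n2,n1
  V1: constraint V(n4)−V(n3) = 9.35
Assemble and solve the 7×7 MNA system:
  V(n1)=-1.232  V(n2)=-0.07296  V(n3)=-1.232  V(n4)=8.118  V(n5)=-0.1966
  i(L1)=-9.133  i(V1)=-10.52

0.7907 A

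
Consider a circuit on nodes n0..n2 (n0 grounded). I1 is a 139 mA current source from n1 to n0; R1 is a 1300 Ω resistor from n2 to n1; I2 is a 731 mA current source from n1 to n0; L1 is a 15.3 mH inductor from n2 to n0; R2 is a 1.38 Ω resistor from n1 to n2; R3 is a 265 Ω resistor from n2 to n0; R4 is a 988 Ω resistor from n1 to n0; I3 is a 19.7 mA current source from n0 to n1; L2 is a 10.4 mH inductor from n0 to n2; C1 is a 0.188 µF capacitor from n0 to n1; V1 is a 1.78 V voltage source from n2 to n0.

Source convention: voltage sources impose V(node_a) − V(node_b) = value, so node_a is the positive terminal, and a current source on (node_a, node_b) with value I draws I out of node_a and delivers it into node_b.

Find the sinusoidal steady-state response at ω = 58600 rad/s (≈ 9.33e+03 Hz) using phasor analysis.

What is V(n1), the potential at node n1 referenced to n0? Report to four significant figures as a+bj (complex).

Apply KCL at each of the 2 non-ground nodes and solve the resulting linear system.
Node n1: branches {I1, R1, I2, R2, R4, I3, C1} → V_1 = 0.6068-0.009203j
Node n2: branches {R1, L1, R2, R3, L2, V1} → V_2 = 1.780+0.000j
Source currents: i(V1)=-0.8577-0.001770j

0.6068-0.009203j V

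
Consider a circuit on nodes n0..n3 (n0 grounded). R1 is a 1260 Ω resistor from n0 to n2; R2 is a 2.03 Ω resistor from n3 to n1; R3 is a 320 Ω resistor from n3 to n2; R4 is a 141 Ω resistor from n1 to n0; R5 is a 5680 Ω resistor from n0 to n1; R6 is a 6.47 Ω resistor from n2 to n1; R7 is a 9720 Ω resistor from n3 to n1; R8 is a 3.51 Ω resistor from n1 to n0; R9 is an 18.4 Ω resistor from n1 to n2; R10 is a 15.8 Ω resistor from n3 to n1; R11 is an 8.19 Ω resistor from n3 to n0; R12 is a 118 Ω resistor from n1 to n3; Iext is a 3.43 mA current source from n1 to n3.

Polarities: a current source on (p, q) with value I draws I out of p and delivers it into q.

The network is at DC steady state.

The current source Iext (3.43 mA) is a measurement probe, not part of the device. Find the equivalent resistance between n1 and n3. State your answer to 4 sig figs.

MNA unknowns: 3 node voltages V₁..V_3
R1: Y=0.0007937 on G[0,2]
R2: Y=0.4926 on G[3,1]
R3: Y=0.003125 on G[3,2]
R4: Y=0.007092 on G[1,0]
R5: Y=0.0001761 on G[0,1]
R6: Y=0.1546 on G[2,1]
R7: Y=0.0001029 on G[3,1]
R8: Y=0.2849 on G[1,0]
R9: Y=0.05435 on G[1,2]
R10: Y=0.06329 on G[3,1]
R11: Y=0.1221 on G[3,0]
R12: Y=0.008475 on G[1,3]
Iext: z[1]−=0.00343, z[3]+=0.00343
solve → V1=-0.001544, V2=-0.001461, V3=0.003703

R_eq = 1.530 Ω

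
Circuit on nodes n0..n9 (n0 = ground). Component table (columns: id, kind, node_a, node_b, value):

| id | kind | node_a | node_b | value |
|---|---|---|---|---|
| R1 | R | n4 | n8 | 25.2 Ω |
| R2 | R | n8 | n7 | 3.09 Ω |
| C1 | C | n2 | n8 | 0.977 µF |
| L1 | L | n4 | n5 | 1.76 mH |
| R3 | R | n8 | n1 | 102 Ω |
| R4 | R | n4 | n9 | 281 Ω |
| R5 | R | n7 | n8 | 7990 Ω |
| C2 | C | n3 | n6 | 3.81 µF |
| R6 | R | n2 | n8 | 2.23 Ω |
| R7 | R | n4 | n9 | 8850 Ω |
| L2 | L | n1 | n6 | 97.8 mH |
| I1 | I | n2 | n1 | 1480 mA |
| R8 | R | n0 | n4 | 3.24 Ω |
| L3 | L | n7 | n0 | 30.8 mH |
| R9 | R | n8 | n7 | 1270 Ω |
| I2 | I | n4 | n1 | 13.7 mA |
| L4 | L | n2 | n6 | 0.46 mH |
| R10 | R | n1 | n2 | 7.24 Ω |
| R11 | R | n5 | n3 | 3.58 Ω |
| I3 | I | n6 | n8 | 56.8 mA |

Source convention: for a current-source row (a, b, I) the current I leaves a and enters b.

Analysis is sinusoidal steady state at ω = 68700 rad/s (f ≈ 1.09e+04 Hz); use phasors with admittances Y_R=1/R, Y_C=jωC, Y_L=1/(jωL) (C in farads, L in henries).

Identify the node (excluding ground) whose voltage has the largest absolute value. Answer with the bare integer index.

1

Element admittances at ω=68700 rad/s:
  Y(R1) = 0.03968+0.000j S between n4,n8
  Y(R2) = 0.3236+0.000j S between n8,n7
  Y(C1) = 0.000+0.06712j S between n2,n8
  Y(L1) = 0.000-0.008270j S between n4,n5
  Y(R3) = 0.009804+0.000j S between n8,n1
  Y(R4) = 0.003559+0.000j S between n4,n9
  Y(R5) = 0.0001252+0.000j S between n7,n8
  Y(C2) = 0.000+0.2617j S between n3,n6
  Y(R6) = 0.4484+0.000j S between n2,n8
  Y(R7) = 0.0001130+0.000j S between n4,n9
  Y(L2) = 0.000-0.0001488j S between n1,n6
  I1: injects 1.48 A into n1 (from n2)
  Y(R8) = 0.3086+0.000j S between n0,n4
  Y(L3) = 0.000-0.0004726j S between n7,n0
  Y(R9) = 0.0007874+0.000j S between n8,n7
  I2: injects 0.0137 A into n1 (from n4)
  Y(L4) = 0.000-0.03164j S between n2,n6
  Y(R10) = 0.1381+0.000j S between n1,n2
  Y(R11) = 0.2793+0.000j S between n5,n3
  I3: injects 0.0568 A into n8 (from n6)
Assemble and solve the 9×9 MNA system:
  V(n1)=10.46+0.1358j  V(n2)=0.3444+0.1287j  V(n3)=0.3115-1.351j  V(n4)=-0.0001263+0.0009549j  V(n5)=0.3512-1.341j  V(n6)=0.3004-1.309j  V(n7)=0.6237+0.08251j  V(n8)=0.6238+0.08161j  V(n9)=-0.0001263+0.0009549j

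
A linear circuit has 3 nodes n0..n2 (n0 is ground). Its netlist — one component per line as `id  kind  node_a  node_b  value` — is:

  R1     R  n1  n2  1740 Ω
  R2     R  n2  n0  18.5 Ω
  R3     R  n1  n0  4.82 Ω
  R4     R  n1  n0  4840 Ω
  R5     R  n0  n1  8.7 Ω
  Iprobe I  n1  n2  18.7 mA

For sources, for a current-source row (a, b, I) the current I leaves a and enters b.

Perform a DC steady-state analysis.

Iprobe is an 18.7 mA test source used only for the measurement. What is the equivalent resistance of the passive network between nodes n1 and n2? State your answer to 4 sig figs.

Apply KCL at each of the 2 non-ground nodes and solve the resulting linear system.
Node n1: branches {R1, R3, R4, R5, Iprobe} → V_1 = -0.05725
Node n2: branches {R1, R2, Iprobe} → V_2 = 0.3417

R_eq = 21.33 Ω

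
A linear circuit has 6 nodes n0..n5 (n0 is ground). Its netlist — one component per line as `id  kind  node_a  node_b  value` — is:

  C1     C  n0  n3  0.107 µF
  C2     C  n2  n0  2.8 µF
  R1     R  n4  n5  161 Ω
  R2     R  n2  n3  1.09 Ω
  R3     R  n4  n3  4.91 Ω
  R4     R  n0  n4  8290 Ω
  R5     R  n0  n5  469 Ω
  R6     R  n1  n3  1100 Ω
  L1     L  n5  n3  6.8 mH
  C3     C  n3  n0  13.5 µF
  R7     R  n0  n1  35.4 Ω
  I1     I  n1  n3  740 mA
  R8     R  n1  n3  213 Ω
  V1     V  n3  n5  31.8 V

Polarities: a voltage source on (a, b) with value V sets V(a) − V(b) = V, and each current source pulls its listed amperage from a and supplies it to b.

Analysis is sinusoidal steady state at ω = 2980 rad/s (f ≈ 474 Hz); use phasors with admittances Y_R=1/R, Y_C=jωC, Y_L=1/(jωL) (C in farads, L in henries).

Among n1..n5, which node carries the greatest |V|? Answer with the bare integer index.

Apply KCL at each of the 5 non-ground nodes and solve the resulting linear system.
Node n1: branches {R6, R7, I1, R8} → V_1 = -21.53-2.274j
Node n2: branches {C2, R2} → V_2 = 1.843-13.75j
Node n3: branches {C1, R2, R3, R6, L1, C3, I1, R8, V1} → V_3 = 1.968-13.74j
Node n4: branches {R1, R3, R4} → V_4 = 1.026-13.73j
Node n5: branches {R1, R5, L1, V1} → V_5 = -29.83-13.74j
Source currents: i(V1)=-0.2553+1.540j

5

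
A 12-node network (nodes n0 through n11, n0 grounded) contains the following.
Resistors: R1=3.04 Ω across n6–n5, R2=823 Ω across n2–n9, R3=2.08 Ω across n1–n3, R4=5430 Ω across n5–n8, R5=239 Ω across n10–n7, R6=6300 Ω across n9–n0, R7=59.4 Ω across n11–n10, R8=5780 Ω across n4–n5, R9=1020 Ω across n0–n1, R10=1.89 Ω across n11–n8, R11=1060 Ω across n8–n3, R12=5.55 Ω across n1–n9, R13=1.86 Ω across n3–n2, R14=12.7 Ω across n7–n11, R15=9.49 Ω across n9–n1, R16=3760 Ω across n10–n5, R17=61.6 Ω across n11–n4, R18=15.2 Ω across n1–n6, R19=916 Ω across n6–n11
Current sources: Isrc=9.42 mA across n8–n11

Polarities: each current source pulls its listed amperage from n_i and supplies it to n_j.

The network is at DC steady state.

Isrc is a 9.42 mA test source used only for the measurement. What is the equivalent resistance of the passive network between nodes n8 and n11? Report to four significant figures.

R_eq = 1.888 Ω

MNA unknowns: 11 node voltages V₁..V_11
R1: Y=0.3289 on G[6,5]
R2: Y=0.001215 on G[2,9]
R3: Y=0.4808 on G[1,3]
R4: Y=0.0001842 on G[5,8]
R5: Y=0.004184 on G[10,7]
R6: Y=0.0001587 on G[9,0]
R7: Y=0.01684 on G[11,10]
R8: Y=0.0001730 on G[4,5]
R9: Y=0.0009804 on G[0,1]
R10: Y=0.5291 on G[11,8]
R11: Y=0.0009434 on G[8,3]
R12: Y=0.1802 on G[1,9]
R13: Y=0.5376 on G[3,2]
R14: Y=0.07874 on G[7,11]
R15: Y=0.1054 on G[9,1]
R16: Y=0.0002660 on G[10,5]
R17: Y=0.01623 on G[11,4]
R18: Y=0.06579 on G[1,6]
R19: Y=0.001092 on G[6,11]
Isrc: z[8]−=0.00942, z[11]+=0.00942
solve → V1=1.166e-08, V2=-1.975e-05, V3=-1.979e-05, V4=0.007566, V5=0.0001492, V6=0.0001451, V7=0.007640, V8=-0.01014, V9=-7.202e-08, V10=0.007550, V11=0.007645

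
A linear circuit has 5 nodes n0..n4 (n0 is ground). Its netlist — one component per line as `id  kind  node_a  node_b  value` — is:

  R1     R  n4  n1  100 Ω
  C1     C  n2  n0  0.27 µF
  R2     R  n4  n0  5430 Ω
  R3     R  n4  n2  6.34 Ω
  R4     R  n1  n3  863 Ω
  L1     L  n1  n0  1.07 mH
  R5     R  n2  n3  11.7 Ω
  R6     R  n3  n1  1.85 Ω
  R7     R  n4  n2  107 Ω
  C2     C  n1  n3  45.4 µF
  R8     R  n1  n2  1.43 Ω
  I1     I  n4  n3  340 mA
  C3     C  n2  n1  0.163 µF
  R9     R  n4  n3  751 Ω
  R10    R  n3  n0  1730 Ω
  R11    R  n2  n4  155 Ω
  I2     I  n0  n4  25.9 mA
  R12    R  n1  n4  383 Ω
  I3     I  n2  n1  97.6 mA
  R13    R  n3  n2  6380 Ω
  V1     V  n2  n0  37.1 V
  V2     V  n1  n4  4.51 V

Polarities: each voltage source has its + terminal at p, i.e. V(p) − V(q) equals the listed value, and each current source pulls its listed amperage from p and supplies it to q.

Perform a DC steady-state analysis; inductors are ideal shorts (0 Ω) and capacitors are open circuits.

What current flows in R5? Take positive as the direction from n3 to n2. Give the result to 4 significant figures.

-2.694 A

Apply KCL at each of the 4 non-ground nodes and solve the resulting linear system.
Node n1: branches {R1, R4, L1, R6, C2, R8, C3, R12, I3, V2} → V_1 = 0.000
Node n2: branches {C1, R3, R5, R7, R8, C3, R11, I3, R13, V1} → V_2 = 37.10
Node n3: branches {R4, R5, R6, C2, I1, R9, R10, R13} → V_3 = 5.579
Node n4: branches {R1, R2, R3, R7, I1, R9, R11, I2, R12, V2} → V_4 = -4.510
Source currents: i(L1)=35.98, i(V1)=-35.96, i(V2)=-6.977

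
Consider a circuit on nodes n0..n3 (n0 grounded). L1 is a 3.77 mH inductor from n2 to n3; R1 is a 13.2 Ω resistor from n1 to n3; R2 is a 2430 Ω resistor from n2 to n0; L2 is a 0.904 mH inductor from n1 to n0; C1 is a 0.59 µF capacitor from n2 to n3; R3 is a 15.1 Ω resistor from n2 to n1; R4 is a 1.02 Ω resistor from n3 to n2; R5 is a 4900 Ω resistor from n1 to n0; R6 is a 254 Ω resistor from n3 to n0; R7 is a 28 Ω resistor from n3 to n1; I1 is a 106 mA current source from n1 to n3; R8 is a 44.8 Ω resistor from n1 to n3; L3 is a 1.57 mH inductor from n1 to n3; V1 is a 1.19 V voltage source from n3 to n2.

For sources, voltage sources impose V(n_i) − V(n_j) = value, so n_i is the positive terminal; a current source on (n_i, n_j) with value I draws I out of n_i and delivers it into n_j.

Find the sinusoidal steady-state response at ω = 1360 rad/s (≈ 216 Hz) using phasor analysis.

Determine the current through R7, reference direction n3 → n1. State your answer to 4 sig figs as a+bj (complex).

Apply KCL at each of the 3 non-ground nodes and solve the resulting linear system.
Node n1: branches {R1, L2, R3, R5, R7, I1, R8, L3} → V_1 = 0.001776-0.0001832j
Node n2: branches {L1, R2, C1, R3, R4, V1} → V_2 = -1.043+0.3322j
Node n3: branches {L1, R1, C1, R4, R6, R7, I1, R8, L3, V1} → V_3 = 0.1468+0.3322j
Source currents: i(V1)=-1.236+0.2533j

0.005179+0.01187j A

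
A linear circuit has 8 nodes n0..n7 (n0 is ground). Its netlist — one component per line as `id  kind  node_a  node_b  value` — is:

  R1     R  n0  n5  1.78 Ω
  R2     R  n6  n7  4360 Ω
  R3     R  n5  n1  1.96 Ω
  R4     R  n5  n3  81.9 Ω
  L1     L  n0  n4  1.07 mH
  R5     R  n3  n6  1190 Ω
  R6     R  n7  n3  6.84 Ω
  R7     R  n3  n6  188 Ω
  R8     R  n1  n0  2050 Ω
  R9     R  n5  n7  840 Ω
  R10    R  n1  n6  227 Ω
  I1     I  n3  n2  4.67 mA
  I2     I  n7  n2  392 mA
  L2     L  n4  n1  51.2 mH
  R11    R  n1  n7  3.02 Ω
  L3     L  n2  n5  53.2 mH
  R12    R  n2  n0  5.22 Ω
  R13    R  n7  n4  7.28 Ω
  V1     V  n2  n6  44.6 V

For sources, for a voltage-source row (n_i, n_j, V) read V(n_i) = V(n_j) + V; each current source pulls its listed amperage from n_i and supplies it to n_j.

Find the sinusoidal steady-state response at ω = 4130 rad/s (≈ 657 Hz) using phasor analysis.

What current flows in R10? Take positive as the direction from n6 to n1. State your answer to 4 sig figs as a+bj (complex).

MNA unknowns: 7 node voltages V₁..V_7 plus 1 source current (V1)
R1: Y=0.5618+0.000j on G[0,5]
R2: Y=0.0002294+0.000j on G[6,7]
R3: Y=0.5102+0.000j on G[5,1]
R4: Y=0.01221+0.000j on G[5,3]
L1: Y=0.000-0.2263j on G[0,4]
R5: Y=0.0008403+0.000j on G[3,6]
R6: Y=0.1462+0.000j on G[7,3]
R7: Y=0.005319+0.000j on G[3,6]
R8: Y=0.0004878+0.000j on G[1,0]
R9: Y=0.001190+0.000j on G[5,7]
R10: Y=0.004405+0.000j on G[1,6]
I1: z[3]−=0.00467, z[2]+=0.00467
I2: z[7]−=0.392, z[2]+=0.392
L2: Y=0.000-0.004729j on G[4,1]
R11: Y=0.3311+0.000j on G[1,7]
L3: Y=0.000-0.004551j on G[2,5]
R12: Y=0.1916+0.000j on G[2,0]
R13: Y=0.1374+0.000j on G[7,4]
V1: row V2−V6=44.6, i_V1 at 2,6
solve → V1=-1.790-0.3822j, V2=4.170+0.08708j, V3=-3.966-0.5790j, V4=-0.4437-1.323j, V5=-0.8876-0.2081j, V6=-40.43+0.08708j, V7=-2.655-0.6381j
aux → i_V1=-0.4035+0.006336j

-0.1702+0.002067j A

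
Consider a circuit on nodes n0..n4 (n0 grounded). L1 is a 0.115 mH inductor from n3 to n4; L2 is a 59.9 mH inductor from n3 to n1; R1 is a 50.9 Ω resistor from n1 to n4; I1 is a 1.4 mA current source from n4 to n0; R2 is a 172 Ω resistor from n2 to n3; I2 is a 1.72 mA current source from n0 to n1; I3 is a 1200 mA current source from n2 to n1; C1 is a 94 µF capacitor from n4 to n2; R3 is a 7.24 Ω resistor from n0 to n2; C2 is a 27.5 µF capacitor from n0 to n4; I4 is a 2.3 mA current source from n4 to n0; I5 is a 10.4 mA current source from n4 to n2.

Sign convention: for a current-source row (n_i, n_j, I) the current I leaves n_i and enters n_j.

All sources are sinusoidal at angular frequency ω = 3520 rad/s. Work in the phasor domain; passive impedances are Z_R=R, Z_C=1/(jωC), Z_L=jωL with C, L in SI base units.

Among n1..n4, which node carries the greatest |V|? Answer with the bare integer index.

Element admittances at ω=3520 rad/s:
  Y(L1) = 0.000-2.470j S between n3,n4
  Y(L2) = 0.000-0.004743j S between n3,n1
  Y(R1) = 0.01965+0.000j S between n1,n4
  I1: injects 0.0014 A into n0 (from n4)
  Y(R2) = 0.005814+0.000j S between n2,n3
  I2: injects 0.00172 A into n1 (from n0)
  I3: injects 1.2 A into n1 (from n2)
  Y(C1) = 0.000+0.3309j S between n4,n2
  Y(R3) = 0.1381+0.000j S between n0,n2
  Y(C2) = 0.000+0.09680j S between n0,n4
  I4: injects 0.0023 A into n0 (from n4)
  I5: injects 0.0104 A into n2 (from n4)
Assemble and solve the 4×4 MNA system:
  V(n1)=56.67+11.78j  V(n2)=-1.523+0.7980j  V(n3)=-1.035-2.127j  V(n4)=-1.139-2.153j

1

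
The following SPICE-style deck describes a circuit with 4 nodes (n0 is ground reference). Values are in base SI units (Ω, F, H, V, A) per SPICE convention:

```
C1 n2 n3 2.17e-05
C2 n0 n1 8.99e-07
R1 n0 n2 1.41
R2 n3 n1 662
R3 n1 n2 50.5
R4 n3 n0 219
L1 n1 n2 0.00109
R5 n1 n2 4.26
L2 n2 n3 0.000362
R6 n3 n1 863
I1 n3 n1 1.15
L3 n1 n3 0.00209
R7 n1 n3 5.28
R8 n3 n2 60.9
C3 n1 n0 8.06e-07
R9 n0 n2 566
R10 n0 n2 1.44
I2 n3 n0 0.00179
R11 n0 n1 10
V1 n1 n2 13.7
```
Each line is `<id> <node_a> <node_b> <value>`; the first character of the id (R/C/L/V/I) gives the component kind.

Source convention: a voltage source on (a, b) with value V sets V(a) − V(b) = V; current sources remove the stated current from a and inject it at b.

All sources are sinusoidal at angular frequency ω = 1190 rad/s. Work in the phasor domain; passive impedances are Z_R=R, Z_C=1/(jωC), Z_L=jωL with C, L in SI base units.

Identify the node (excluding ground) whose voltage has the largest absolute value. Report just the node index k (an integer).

1

MNA unknowns: 3 node voltages V₁..V_3 plus 1 source current (V1)
C1: Y=0.000+0.02582j on G[2,3]
C2: Y=0.000+0.001070j on G[0,1]
R1: Y=0.7092+0.000j on G[0,2]
R2: Y=0.001511+0.000j on G[3,1]
R3: Y=0.01980+0.000j on G[1,2]
R4: Y=0.004566+0.000j on G[3,0]
L1: Y=0.000-0.7710j on G[1,2]
R5: Y=0.2347+0.000j on G[1,2]
L2: Y=0.000-2.321j on G[2,3]
R6: Y=0.001159+0.000j on G[3,1]
I1: z[3]−=1.15, z[1]+=1.15
L3: Y=0.000-0.4021j on G[1,3]
R7: Y=0.1894+0.000j on G[1,3]
R8: Y=0.01642+0.000j on G[3,2]
C3: Y=0.000+0.0009591j on G[1,0]
R9: Y=0.001767+0.000j on G[0,2]
R10: Y=0.6944+0.000j on G[0,2]
I2: z[3]−=0.00179, z[0]+=0.00179
R11: Y=0.1000+0.000j on G[0,1]
V1: row V1−V2=13.7, i_V1 at 1,2
solve → V1=12.79-0.01835j, V2=-0.9148-0.01835j, V3=1.158+0.3680j
aux → i_V1=-5.694+15.29j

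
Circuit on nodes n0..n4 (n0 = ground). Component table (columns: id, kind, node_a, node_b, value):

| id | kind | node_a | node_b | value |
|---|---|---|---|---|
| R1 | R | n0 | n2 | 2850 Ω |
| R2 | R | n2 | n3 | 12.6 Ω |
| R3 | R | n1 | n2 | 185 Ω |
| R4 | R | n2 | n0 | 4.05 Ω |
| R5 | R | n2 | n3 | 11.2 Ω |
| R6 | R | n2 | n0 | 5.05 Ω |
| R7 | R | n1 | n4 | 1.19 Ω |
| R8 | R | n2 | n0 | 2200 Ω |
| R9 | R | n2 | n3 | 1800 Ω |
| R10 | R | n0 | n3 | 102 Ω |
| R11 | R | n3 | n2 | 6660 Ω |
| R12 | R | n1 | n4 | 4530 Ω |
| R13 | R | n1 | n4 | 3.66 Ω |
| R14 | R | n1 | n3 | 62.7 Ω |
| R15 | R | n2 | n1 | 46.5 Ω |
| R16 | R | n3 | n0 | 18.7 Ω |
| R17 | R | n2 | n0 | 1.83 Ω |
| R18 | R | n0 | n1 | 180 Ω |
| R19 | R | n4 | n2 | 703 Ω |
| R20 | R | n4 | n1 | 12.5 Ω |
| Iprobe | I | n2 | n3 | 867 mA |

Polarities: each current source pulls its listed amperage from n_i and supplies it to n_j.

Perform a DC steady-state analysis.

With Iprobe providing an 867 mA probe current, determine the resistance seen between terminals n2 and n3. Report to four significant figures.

Apply KCL at each of the 4 non-ground nodes and solve the resulting linear system.
Node n1: branches {R3, R7, R12, R13, R14, R15, R18, R20} → V_1 = 0.9612
Node n2: branches {R1, R2, R3, R4, R5, R6, R8, R9, R11, R15, R17, R19, Iprobe} → V_2 = -0.2221
Node n3: branches {R2, R5, R9, R10, R11, R14, R16, Iprobe} → V_3 = 3.398
Node n4: branches {R7, R12, R13, R19, R20} → V_4 = 0.9598

R_eq = 4.176 Ω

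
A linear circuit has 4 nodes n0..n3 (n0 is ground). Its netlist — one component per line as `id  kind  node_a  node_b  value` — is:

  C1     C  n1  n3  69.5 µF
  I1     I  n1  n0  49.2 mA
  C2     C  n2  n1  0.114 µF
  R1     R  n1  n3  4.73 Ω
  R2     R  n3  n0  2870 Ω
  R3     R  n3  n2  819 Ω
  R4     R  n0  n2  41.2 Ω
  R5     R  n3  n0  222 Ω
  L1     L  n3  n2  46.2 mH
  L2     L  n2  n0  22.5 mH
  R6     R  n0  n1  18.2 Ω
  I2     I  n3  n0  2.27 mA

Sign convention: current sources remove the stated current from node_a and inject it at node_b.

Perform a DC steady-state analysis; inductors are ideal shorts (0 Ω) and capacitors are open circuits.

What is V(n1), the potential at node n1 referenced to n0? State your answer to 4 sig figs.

Apply KCL at each of the 3 non-ground nodes and solve the resulting linear system.
Node n1: branches {C1, I1, C2, R1, R6} → V_1 = -0.1847
Node n2: branches {C2, R3, R4, L1, L2} → V_2 = 0.000
Node n3: branches {C1, R1, R2, R3, R5, L1, I2} → V_3 = 0.000
Source currents: i(L1)=-0.04132, i(L2)=-0.04132

-0.1847 V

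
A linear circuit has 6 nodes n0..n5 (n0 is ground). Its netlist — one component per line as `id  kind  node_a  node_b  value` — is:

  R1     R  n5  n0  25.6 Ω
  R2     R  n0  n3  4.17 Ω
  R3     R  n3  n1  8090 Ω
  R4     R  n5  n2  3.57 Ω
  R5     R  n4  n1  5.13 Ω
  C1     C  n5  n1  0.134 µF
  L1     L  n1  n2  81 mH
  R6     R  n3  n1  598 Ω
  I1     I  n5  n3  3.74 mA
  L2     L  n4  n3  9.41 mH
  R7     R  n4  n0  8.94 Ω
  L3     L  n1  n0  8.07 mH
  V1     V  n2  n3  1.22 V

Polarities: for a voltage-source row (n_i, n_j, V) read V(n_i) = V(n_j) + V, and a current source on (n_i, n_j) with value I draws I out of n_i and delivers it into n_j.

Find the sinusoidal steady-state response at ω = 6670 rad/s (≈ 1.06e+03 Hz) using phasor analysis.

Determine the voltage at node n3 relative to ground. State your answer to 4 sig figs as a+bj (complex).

-0.1492-0.003767j V

MNA unknowns: 5 node voltages V₁..V_5 plus 1 source current (V1)
R1: Y=0.03906+0.000j on G[5,0]
R2: Y=0.2398+0.000j on G[0,3]
R3: Y=0.0001236+0.000j on G[3,1]
R4: Y=0.2801+0.000j on G[5,2]
R5: Y=0.1949+0.000j on G[4,1]
C1: Y=0.000+0.0008938j on G[5,1]
L1: Y=0.000-0.001851j on G[1,2]
R6: Y=0.001672+0.000j on G[3,1]
I1: z[5]−=0.00374, z[3]+=0.00374
L2: Y=0.000-0.01593j on G[4,3]
R7: Y=0.1119+0.000j on G[4,0]
L3: Y=0.000-0.01858j on G[1,0]
V1: row V2−V3=1.22, i_V1 at 2,3
solve → V1=-0.006169+0.002530j, V2=1.071-0.003767j, V3=-0.1492-0.003767j, V4=-0.004589+0.009118j, V5=0.9280-0.005922j
aux → i_V1=-0.03999+0.001390j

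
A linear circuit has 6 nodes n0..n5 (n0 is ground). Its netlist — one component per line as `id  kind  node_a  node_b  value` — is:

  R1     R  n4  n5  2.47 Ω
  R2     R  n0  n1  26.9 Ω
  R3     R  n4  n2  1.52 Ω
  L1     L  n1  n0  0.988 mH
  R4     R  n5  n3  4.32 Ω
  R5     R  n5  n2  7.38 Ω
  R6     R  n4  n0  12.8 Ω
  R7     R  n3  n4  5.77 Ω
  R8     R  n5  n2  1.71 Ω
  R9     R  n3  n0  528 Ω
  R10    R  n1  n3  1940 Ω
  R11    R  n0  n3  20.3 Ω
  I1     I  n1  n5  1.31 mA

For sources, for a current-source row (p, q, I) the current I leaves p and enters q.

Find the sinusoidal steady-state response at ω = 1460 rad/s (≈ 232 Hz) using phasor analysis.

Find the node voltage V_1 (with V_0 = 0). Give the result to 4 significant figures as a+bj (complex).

-0.0001020-0.001877j V

Element admittances at ω=1460 rad/s:
  Y(R1) = 0.4049+0.000j S between n4,n5
  Y(R2) = 0.03717+0.000j S between n0,n1
  Y(R3) = 0.6579+0.000j S between n4,n2
  Y(L1) = 0.000-0.6933j S between n1,n0
  Y(R4) = 0.2315+0.000j S between n5,n3
  Y(R5) = 0.1355+0.000j S between n5,n2
  Y(R6) = 0.07812+0.000j S between n4,n0
  Y(R7) = 0.1733+0.000j S between n3,n4
  Y(R8) = 0.5848+0.000j S between n5,n2
  Y(R9) = 0.001894+0.000j S between n3,n0
  Y(R10) = 0.0005155+0.000j S between n1,n3
  Y(R11) = 0.04926+0.000j S between n0,n3
  I1: injects 0.00131 A into n5 (from n1)
Assemble and solve the 5×5 MNA system:
  V(n1)=-0.0001020-0.001877j  V(n2)=0.01094-7.034e-06j  V(n3)=0.009757-8.373e-06j  V(n4)=0.01031-6.846e-06j  V(n5)=0.01152-7.206e-06j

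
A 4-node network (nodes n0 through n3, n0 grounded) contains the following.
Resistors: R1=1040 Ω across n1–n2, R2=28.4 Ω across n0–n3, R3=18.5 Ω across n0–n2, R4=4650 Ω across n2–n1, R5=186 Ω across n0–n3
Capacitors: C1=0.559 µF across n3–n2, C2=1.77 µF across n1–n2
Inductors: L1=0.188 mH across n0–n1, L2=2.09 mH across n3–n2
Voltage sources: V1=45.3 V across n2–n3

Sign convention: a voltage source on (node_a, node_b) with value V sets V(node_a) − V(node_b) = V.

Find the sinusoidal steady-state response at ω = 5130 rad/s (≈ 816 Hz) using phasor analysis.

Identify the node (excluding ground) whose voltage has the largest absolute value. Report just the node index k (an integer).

3

Apply KCL at each of the 3 non-ground nodes and solve the resulting linear system.
Node n1: branches {R1, L1, R4, C2} → V_1 = -0.1658+0.03800j
Node n2: branches {R1, C1, R3, R4, L2, C2, V1} → V_2 = 19.01-1.817j
Node n3: branches {R2, C1, L2, R5, V1} → V_3 = -26.29-1.817j
Source currents: i(V1)=-1.067+4.021j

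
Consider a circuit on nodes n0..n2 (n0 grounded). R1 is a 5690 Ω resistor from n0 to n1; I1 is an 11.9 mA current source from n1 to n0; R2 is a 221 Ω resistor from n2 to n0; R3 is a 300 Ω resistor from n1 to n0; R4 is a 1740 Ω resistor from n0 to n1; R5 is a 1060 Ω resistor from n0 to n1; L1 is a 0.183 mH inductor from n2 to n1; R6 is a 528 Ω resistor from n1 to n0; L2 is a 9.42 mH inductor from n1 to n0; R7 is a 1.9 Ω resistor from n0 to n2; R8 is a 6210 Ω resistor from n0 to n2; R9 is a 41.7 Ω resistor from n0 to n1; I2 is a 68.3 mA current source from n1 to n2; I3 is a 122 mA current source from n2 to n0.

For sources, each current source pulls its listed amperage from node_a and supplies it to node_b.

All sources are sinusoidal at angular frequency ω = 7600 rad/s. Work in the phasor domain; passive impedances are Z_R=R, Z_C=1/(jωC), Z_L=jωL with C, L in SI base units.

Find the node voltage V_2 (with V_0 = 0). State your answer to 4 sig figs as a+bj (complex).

-0.2358-0.0003845j V

Element admittances at ω=7600 rad/s:
  Y(R1) = 0.0001757+0.000j S between n0,n1
  I1: injects 0.0119 A into n0 (from n1)
  Y(R2) = 0.004525+0.000j S between n2,n0
  Y(R3) = 0.003333+0.000j S between n1,n0
  Y(R4) = 0.0005747+0.000j S between n0,n1
  Y(R5) = 0.0009434+0.000j S between n0,n1
  Y(L1) = 0.000-0.7190j S between n2,n1
  Y(R6) = 0.001894+0.000j S between n1,n0
  Y(L2) = 0.000-0.01397j S between n1,n0
  Y(R7) = 0.5263+0.000j S between n0,n2
  Y(R8) = 0.0001610+0.000j S between n0,n2
  Y(R9) = 0.02398+0.000j S between n0,n1
  I2: injects 0.0683 A into n2 (from n1)
  I3: injects 0.122 A into n0 (from n2)
Assemble and solve the 2×2 MNA system:
  V(n1)=-0.2355-0.09986j  V(n2)=-0.2358-0.0003845j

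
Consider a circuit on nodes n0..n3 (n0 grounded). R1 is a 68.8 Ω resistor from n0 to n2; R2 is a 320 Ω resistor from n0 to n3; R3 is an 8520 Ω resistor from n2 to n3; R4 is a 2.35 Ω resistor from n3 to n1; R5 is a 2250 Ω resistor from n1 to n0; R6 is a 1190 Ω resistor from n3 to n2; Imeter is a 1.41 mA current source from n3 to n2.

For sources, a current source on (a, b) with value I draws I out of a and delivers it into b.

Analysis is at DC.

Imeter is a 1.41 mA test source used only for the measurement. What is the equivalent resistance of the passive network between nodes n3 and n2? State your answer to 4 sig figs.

R_eq = 261.6 Ω

Apply KCL at each of the 3 non-ground nodes and solve the resulting linear system.
Node n1: branches {R4, R5} → V_1 = -0.2958
Node n2: branches {R1, R3, R6, Imeter} → V_2 = 0.07271
Node n3: branches {R2, R3, R4, R6, Imeter} → V_3 = -0.2961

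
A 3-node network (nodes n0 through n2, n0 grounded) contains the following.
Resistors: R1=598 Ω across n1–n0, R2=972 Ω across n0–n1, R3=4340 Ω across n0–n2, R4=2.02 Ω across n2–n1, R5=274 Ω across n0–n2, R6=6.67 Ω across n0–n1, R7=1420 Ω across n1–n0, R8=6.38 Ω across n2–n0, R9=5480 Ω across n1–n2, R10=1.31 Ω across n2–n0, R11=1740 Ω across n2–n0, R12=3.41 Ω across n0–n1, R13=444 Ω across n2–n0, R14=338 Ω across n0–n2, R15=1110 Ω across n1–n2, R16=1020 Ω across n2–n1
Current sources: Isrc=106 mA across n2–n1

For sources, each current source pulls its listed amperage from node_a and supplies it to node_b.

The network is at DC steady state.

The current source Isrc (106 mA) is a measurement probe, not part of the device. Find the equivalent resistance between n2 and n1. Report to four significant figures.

Apply KCL at each of the 2 non-ground nodes and solve the resulting linear system.
Node n1: branches {R1, R2, R4, R6, R7, R9, R12, R15, R16, Isrc} → V_1 = 0.08964
Node n2: branches {R3, R4, R5, R8, R9, R10, R11, R13, R14, R15, R16, Isrc} → V_2 = -0.04306

R_eq = 1.252 Ω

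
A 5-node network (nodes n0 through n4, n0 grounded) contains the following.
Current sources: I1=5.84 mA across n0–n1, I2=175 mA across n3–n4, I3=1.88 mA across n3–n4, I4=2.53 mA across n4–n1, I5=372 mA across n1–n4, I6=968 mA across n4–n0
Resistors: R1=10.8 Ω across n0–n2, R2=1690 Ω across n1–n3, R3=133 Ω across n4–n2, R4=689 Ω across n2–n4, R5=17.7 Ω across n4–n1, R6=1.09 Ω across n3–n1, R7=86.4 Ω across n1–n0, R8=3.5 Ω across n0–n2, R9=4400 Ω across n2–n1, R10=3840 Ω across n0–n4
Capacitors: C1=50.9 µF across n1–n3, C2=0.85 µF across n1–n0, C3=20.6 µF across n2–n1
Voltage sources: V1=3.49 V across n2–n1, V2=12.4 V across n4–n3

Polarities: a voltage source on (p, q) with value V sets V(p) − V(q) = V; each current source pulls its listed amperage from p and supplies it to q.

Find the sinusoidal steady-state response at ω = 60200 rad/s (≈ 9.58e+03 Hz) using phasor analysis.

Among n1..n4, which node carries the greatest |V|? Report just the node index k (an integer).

MNA unknowns: 4 node voltages V₁..V_4 plus 2 source currents (V1, V2)
I1: z[0]−=0.00584, z[1]+=0.00584
R1: Y=0.09259+0.000j on G[0,2]
I2: z[3]−=0.175, z[4]+=0.175
R2: Y=0.0005917+0.000j on G[1,3]
C1: Y=0.000+3.064j on G[1,3]
R3: Y=0.007519+0.000j on G[4,2]
R4: Y=0.001451+0.000j on G[2,4]
R5: Y=0.05650+0.000j on G[4,1]
R6: Y=0.9174+0.000j on G[3,1]
I3: z[3]−=0.00188, z[4]+=0.00188
I4: z[4]−=0.00253, z[1]+=0.00253
I5: z[1]−=0.372, z[4]+=0.372
R7: Y=0.01157+0.000j on G[1,0]
R8: Y=0.2857+0.000j on G[0,2]
R9: Y=0.0002273+0.000j on G[2,1]
R10: Y=0.0002604+0.000j on G[0,4]
C2: Y=0.000+0.05117j on G[1,0]
I6: z[4]−=0.968, z[0]+=0.968
C3: Y=0.000+1.240j on G[2,1]
V1: row V2−V1=3.49, i_V1 at 2,1
V2: row V4−V3=12.4, i_V2 at 4,3
solve → V1=-5.759+0.7551j, V2=-2.269+0.7551j, V3=-5.891+1.164j, V4=6.509+1.164j
aux → i_V1=0.9365-4.610j, i_V2=-1.195-0.02705j

4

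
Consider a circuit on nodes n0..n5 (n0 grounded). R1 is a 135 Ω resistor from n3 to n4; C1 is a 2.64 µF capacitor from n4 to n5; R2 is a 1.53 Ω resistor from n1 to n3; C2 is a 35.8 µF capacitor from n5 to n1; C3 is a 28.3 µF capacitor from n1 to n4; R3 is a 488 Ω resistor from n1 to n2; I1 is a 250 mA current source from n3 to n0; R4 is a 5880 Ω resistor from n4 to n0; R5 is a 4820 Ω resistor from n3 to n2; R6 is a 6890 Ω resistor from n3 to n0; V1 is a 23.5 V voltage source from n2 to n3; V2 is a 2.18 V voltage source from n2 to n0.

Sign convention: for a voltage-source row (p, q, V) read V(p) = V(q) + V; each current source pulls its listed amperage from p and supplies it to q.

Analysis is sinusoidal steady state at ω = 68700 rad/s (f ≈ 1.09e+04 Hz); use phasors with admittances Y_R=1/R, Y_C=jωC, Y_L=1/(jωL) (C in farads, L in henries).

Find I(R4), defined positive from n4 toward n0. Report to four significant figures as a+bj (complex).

MNA unknowns: 5 node voltages V₁..V_5 plus 2 source currents (V1, V2)
R1: Y=0.007407+0.000j on G[3,4]
C1: Y=0.000+0.1814j on G[4,5]
R2: Y=0.6536+0.000j on G[1,3]
C2: Y=0.000+2.459j on G[5,1]
C3: Y=0.000+1.944j on G[1,4]
R3: Y=0.002049+0.000j on G[1,2]
I1: z[3]−=0.25, z[0]+=0.25
R4: Y=0.0001701+0.000j on G[4,0]
R5: Y=0.0002075+0.000j on G[3,2]
R6: Y=0.0001451+0.000j on G[3,0]
V1: row V2−V3=23.5, i_V1 at 2,3
V2: row V2−V0=2.18, i_V2 at 2,0
solve → V1=-21.24+1.641e-05j, V2=2.180+0.000j, V3=-21.32+0.000j, V4=-21.24-0.001419j, V5=-21.24-8.221e-05j
aux → i_V1=0.1904-2.078e-07j, i_V2=-0.2433+2.414e-07j

-0.003613-2.414e-07j A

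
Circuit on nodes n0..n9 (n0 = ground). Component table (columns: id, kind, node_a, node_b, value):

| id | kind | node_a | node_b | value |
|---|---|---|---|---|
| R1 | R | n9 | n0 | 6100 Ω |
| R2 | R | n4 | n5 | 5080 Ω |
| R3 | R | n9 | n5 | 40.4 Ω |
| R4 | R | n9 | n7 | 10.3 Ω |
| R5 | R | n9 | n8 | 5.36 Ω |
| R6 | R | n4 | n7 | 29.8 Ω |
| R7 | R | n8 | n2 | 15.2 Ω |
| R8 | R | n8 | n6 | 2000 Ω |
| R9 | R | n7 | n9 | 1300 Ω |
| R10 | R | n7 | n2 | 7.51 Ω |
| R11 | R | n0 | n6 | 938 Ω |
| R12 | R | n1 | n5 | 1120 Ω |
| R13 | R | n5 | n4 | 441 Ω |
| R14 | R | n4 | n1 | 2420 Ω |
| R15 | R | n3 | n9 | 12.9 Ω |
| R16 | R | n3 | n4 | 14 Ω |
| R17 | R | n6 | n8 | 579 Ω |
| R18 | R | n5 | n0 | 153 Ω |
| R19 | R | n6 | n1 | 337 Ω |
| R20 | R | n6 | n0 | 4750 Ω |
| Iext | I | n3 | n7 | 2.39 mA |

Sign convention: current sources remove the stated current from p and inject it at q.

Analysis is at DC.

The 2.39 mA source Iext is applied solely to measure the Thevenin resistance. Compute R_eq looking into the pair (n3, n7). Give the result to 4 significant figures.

Element admittances at DC:
  Y(R1) = 0.0001639 S between n9,n0
  Y(R2) = 0.0001969 S between n4,n5
  Y(R3) = 0.02475 S between n9,n5
  Y(R4) = 0.09709 S between n9,n7
  Y(R5) = 0.1866 S between n9,n8
  Y(R6) = 0.03356 S between n4,n7
  Y(R7) = 0.06579 S between n8,n2
  Y(R8) = 0.0005000 S between n8,n6
  Y(R9) = 0.0007692 S between n7,n9
  Y(R10) = 0.1332 S between n7,n2
  Y(R11) = 0.001066 S between n0,n6
  Y(R12) = 0.0008929 S between n1,n5
  Y(R13) = 0.002268 S between n5,n4
  Y(R14) = 0.0004132 S between n4,n1
  Y(R15) = 0.07752 S between n3,n9
  Y(R16) = 0.07143 S between n3,n4
  Y(R17) = 0.001727 S between n6,n8
  Y(R18) = 0.006536 S between n5,n0
  Y(R19) = 0.002967 S between n6,n1
  Y(R20) = 0.0002105 S between n6,n0
  Iext: injects 0.00239 A into n7 (from n3)
Assemble and solve the 9×9 MNA system:
  V(n1)=-0.0003284  V(n2)=0.009673  V(n3)=-0.02017  V(n4)=-0.009325  V(n5)=-0.0001893  V(n6)=0.0008827  V(n7)=0.01297  V(n8)=0.003002  V(n9)=0.0006753

R_eq = 13.86 Ω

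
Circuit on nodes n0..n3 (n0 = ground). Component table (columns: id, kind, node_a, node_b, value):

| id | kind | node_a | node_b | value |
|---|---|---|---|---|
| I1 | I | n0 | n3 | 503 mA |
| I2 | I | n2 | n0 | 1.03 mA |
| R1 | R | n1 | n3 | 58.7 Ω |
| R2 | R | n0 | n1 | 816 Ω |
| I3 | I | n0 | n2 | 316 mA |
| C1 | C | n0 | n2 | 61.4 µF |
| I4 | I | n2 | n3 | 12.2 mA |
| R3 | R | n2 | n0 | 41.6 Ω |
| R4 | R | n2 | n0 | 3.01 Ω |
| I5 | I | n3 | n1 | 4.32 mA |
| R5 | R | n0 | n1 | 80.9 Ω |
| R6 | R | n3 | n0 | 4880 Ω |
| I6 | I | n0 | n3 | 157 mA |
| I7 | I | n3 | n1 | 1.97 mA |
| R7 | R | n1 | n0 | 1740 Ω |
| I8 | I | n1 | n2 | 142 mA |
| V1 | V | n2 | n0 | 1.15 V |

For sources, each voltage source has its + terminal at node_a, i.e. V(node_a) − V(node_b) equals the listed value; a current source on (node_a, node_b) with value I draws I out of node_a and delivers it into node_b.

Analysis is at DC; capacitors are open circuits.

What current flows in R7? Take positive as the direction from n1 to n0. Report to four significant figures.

Apply KCL at each of the 3 non-ground nodes and solve the resulting linear system.
Node n1: branches {R1, R2, I5, R5, I7, R7, I8} → V_1 = 36.36
Node n2: branches {I2, I3, C1, I4, R3, R4, I8, V1} → V_2 = 1.150
Node n3: branches {I1, R1, I4, I5, R6, I6, I7} → V_3 = 74.55
Source currents: i(V1)=0.03507

0.02090 A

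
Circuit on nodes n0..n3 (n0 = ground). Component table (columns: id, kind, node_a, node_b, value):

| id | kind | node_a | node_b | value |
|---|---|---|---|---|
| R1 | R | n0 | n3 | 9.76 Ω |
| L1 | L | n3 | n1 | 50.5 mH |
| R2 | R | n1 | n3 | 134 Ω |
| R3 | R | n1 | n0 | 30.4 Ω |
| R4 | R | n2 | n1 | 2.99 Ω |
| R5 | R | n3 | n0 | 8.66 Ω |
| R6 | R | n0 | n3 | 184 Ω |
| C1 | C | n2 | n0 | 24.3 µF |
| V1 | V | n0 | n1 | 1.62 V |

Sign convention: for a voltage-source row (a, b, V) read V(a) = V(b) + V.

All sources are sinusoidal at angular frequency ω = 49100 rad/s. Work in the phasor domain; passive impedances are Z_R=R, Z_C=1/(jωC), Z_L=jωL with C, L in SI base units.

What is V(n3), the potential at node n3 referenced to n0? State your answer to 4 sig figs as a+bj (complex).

MNA unknowns: 3 node voltages V₁..V_3 plus 1 source current (V1)
R1: Y=0.1025+0.000j on G[0,3]
L1: Y=0.000-0.0004033j on G[3,1]
R2: Y=0.007463+0.000j on G[1,3]
R3: Y=0.03289+0.000j on G[1,0]
R4: Y=0.3344+0.000j on G[2,1]
R5: Y=0.1155+0.000j on G[3,0]
R6: Y=0.005435+0.000j on G[0,3]
C1: Y=0.000+1.193j on G[2,0]
V1: row V0−V1=1.62, i_V1 at 0,1
solve → V1=-1.620+0.000j, V2=-0.1180+0.4210j, V3=-0.05238+0.002739j
aux → i_V1=-0.5673-0.1402j

-0.05238+0.002739j V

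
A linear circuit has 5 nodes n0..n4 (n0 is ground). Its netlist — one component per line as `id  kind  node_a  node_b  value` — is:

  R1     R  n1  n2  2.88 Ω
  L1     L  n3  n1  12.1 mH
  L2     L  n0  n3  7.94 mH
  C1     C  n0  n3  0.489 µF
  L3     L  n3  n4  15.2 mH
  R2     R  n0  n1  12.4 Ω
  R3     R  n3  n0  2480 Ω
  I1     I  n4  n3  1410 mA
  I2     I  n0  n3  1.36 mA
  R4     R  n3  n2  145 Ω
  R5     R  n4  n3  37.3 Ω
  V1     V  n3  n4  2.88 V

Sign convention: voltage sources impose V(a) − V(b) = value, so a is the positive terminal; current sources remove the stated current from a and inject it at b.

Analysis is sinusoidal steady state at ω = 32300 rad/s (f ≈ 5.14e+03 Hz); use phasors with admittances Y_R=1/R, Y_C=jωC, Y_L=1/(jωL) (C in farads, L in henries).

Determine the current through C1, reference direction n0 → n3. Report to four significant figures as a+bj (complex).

-0.001497-0.001033j A

Element admittances at ω=32300 rad/s:
  Y(R1) = 0.3472+0.000j S between n1,n2
  Y(L1) = 0.000-0.002559j S between n3,n1
  Y(L2) = 0.000-0.003899j S between n0,n3
  Y(C1) = 0.000+0.01579j S between n0,n3
  Y(L3) = 0.000-0.002037j S between n3,n4
  Y(R2) = 0.08065+0.000j S between n0,n1
  Y(R3) = 0.0004032+0.000j S between n3,n0
  I1: injects 1.41 A into n3 (from n4)
  I2: injects 0.00136 A into n3 (from n0)
  Y(R4) = 0.006897+0.000j S between n3,n2
  Y(R5) = 0.02681+0.000j S between n4,n3
  V1: constraint V(n3)−V(n4) = 2.88
Assemble and solve the 5×5 MNA system:
  V(n1)=0.002554-0.009174j  V(n2)=0.003778-0.01084j  V(n3)=0.06541-0.09480j  V(n4)=-2.815-0.09480j
  i(V1)=1.333+0.005866j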